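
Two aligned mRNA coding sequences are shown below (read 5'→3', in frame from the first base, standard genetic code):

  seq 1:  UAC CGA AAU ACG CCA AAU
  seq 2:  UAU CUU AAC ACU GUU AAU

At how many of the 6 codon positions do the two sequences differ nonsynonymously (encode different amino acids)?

2

Codon 1: UAC Tyr / UAU Tyr — synonymous.
Codon 2: CGA Arg / CUU Leu — nonsynonymous.
Codon 3: AAU Asn / AAC Asn — synonymous.
Codon 4: ACG Thr / ACU Thr — synonymous.
Codon 5: CCA Pro / GUU Val — nonsynonymous.
Codon 6: AAU Asn / AAU Asn — identical.
Nonsynonymous differences: 2.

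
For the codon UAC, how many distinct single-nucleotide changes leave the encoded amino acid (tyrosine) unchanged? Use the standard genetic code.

1

Position 1: none → 0 synonymous.
Position 2: none → 0 synonymous.
Position 3: UAU → 1 synonymous.
Total: 0 + 0 + 1 = 1.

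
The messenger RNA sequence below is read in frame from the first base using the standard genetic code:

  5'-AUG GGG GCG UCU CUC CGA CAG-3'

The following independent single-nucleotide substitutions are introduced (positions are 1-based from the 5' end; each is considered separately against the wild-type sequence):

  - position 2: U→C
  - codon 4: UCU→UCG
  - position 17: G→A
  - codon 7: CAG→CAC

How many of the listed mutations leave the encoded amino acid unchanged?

1

Codon 1: AUG (Met) → ACG (Thr) — missense.
Codon 4: UCU (Ser) → UCG (Ser) — synonymous.
Codon 6: CGA (Arg) → CAA (Gln) — missense.
Codon 7: CAG (Gln) → CAC (His) — missense.
Synonymous: 1 of 4.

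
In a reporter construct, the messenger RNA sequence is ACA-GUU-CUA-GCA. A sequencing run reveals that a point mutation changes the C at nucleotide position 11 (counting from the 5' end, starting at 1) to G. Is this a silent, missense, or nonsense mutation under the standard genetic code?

missense

Position 11 falls in codon 4: GCA → Ala.
After the substitution the codon is GGA → Gly.
Ala ≠ Gly, so this is a missense mutation.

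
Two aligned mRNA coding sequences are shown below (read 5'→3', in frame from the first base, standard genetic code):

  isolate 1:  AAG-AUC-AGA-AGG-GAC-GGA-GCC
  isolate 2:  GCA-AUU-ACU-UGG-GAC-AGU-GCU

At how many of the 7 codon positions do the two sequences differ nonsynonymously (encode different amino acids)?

Codon 1: AAG Lys / GCA Ala — nonsynonymous.
Codon 2: AUC Ile / AUU Ile — synonymous.
Codon 3: AGA Arg / ACU Thr — nonsynonymous.
Codon 4: AGG Arg / UGG Trp — nonsynonymous.
Codon 5: GAC Asp / GAC Asp — identical.
Codon 6: GGA Gly / AGU Ser — nonsynonymous.
Codon 7: GCC Ala / GCU Ala — synonymous.
Nonsynonymous differences: 4.

4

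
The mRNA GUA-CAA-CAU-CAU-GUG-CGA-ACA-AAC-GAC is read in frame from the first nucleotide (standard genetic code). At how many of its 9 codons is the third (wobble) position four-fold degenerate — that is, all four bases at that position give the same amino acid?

Codon 1 GUA (Val): third position 4-fold.
Codon 2 CAA (Gln): third position 2-fold.
Codon 3 CAU (His): third position 2-fold.
Codon 4 CAU (His): third position 2-fold.
Codon 5 GUG (Val): third position 4-fold.
Codon 6 CGA (Arg): third position 4-fold.
Codon 7 ACA (Thr): third position 4-fold.
Codon 8 AAC (Asn): third position 2-fold.
Codon 9 GAC (Asp): third position 2-fold.
Four-fold degenerate third positions: 4.

4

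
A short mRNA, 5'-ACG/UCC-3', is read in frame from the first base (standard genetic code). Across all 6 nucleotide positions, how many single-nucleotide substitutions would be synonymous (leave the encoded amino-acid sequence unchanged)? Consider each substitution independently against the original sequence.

6

Codon 1 (ACG, Thr): 3 synonymous substitutions.
Codon 2 (UCC, Ser): 3 synonymous substitutions.
Total: 3 + 3 = 6.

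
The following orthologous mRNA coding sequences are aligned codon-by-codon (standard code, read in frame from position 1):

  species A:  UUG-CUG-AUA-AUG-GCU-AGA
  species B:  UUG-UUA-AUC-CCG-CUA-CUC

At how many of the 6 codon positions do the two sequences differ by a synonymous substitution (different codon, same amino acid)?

2

Codon 1: UUG Leu / UUG Leu — identical.
Codon 2: CUG Leu / UUA Leu — synonymous.
Codon 3: AUA Ile / AUC Ile — synonymous.
Codon 4: AUG Met / CCG Pro — nonsynonymous.
Codon 5: GCU Ala / CUA Leu — nonsynonymous.
Codon 6: AGA Arg / CUC Leu — nonsynonymous.
Synonymous differences: 2.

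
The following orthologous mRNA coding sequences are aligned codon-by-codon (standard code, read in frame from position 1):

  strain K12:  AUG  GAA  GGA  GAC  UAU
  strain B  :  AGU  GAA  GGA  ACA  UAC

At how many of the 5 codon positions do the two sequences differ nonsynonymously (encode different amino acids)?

2

Codon 1: AUG Met / AGU Ser — nonsynonymous.
Codon 2: GAA Glu / GAA Glu — identical.
Codon 3: GGA Gly / GGA Gly — identical.
Codon 4: GAC Asp / ACA Thr — nonsynonymous.
Codon 5: UAU Tyr / UAC Tyr — synonymous.
Nonsynonymous differences: 2.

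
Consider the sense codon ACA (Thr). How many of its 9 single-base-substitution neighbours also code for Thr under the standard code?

Position 1: none → 0 synonymous.
Position 2: none → 0 synonymous.
Position 3: ACU, ACC, ACG → 3 synonymous.
Total: 0 + 0 + 3 = 3.

3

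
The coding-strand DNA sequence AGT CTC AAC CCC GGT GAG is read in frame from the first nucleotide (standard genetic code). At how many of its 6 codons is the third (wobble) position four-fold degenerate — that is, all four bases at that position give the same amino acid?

Codon 1 AGT (Ser): third position 2-fold.
Codon 2 CTC (Leu): third position 4-fold.
Codon 3 AAC (Asn): third position 2-fold.
Codon 4 CCC (Pro): third position 4-fold.
Codon 5 GGT (Gly): third position 4-fold.
Codon 6 GAG (Glu): third position 2-fold.
Four-fold degenerate third positions: 3.

3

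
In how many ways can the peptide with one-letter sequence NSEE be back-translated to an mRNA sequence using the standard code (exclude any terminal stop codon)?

48

Asn: 2 codons.
Ser: 6 codons.
Glu: 2 codons.
Glu: 2 codons.
2 × 6 × 2 × 2 = 48.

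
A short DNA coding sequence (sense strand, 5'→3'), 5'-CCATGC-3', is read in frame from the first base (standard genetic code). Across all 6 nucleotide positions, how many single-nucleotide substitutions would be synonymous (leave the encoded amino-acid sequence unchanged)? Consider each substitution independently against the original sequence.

4

Codon 1 (CCA, Pro): 3 synonymous substitutions.
Codon 2 (TGC, Cys): 1 synonymous substitution.
Total: 3 + 1 = 4.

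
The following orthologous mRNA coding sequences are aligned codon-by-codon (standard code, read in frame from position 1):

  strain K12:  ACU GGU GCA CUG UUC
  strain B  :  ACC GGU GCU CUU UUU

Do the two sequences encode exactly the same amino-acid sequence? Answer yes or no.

yes

Codon 1: ACU Thr / ACC Thr — synonymous.
Codon 2: GGU Gly / GGU Gly — identical.
Codon 3: GCA Ala / GCU Ala — synonymous.
Codon 4: CUG Leu / CUU Leu — synonymous.
Codon 5: UUC Phe / UUU Phe — synonymous.
Nonsynonymous differences: 0 → same protein.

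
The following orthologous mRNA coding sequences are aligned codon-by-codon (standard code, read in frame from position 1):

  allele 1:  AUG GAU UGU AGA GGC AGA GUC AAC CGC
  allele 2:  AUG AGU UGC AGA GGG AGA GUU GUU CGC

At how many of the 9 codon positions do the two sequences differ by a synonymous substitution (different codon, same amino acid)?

Codon 1: AUG Met / AUG Met — identical.
Codon 2: GAU Asp / AGU Ser — nonsynonymous.
Codon 3: UGU Cys / UGC Cys — synonymous.
Codon 4: AGA Arg / AGA Arg — identical.
Codon 5: GGC Gly / GGG Gly — synonymous.
Codon 6: AGA Arg / AGA Arg — identical.
Codon 7: GUC Val / GUU Val — synonymous.
Codon 8: AAC Asn / GUU Val — nonsynonymous.
Codon 9: CGC Arg / CGC Arg — identical.
Synonymous differences: 3.

3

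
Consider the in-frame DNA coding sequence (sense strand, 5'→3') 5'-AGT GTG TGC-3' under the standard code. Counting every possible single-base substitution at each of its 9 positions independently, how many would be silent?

Codon 1 (AGT, Ser): 1 synonymous substitution.
Codon 2 (GTG, Val): 3 synonymous substitutions.
Codon 3 (TGC, Cys): 1 synonymous substitution.
Total: 1 + 3 + 1 = 5.

5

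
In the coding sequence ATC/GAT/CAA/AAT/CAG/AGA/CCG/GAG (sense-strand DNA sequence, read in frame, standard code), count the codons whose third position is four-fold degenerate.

Codon 1 ATC (Ile): third position 3-fold.
Codon 2 GAT (Asp): third position 2-fold.
Codon 3 CAA (Gln): third position 2-fold.
Codon 4 AAT (Asn): third position 2-fold.
Codon 5 CAG (Gln): third position 2-fold.
Codon 6 AGA (Arg): third position 2-fold.
Codon 7 CCG (Pro): third position 4-fold.
Codon 8 GAG (Glu): third position 2-fold.
Four-fold degenerate third positions: 1.

1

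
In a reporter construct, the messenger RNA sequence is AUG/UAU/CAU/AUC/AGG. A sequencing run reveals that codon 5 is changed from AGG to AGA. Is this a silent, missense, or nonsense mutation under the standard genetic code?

Position 15 falls in codon 5: AGG → Arg.
After the substitution the codon is AGA → Arg.
Both encode Arg, so the change is synonymous.

silent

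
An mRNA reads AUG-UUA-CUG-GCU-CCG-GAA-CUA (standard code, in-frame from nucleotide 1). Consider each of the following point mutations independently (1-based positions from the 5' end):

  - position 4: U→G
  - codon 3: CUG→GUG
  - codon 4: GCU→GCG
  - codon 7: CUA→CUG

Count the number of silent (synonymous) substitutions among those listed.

2

Codon 2: UUA (Leu) → GUA (Val) — missense.
Codon 3: CUG (Leu) → GUG (Val) — missense.
Codon 4: GCU (Ala) → GCG (Ala) — synonymous.
Codon 7: CUA (Leu) → CUG (Leu) — synonymous.
Synonymous: 2 of 4.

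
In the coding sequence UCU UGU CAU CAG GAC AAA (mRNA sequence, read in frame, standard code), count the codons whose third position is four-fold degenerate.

1

Codon 1 UCU (Ser): third position 4-fold.
Codon 2 UGU (Cys): third position 2-fold.
Codon 3 CAU (His): third position 2-fold.
Codon 4 CAG (Gln): third position 2-fold.
Codon 5 GAC (Asp): third position 2-fold.
Codon 6 AAA (Lys): third position 2-fold.
Four-fold degenerate third positions: 1.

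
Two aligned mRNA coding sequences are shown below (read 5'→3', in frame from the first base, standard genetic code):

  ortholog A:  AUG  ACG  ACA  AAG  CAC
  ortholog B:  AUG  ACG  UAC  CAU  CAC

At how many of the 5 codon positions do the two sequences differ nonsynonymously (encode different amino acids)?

2

Codon 1: AUG Met / AUG Met — identical.
Codon 2: ACG Thr / ACG Thr — identical.
Codon 3: ACA Thr / UAC Tyr — nonsynonymous.
Codon 4: AAG Lys / CAU His — nonsynonymous.
Codon 5: CAC His / CAC His — identical.
Nonsynonymous differences: 2.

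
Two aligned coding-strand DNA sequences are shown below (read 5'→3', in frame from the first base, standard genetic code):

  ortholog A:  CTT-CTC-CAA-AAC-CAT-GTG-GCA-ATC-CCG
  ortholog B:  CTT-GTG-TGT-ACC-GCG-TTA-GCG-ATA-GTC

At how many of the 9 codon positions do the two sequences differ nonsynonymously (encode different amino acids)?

Codon 1: CTT Leu / CTT Leu — identical.
Codon 2: CTC Leu / GTG Val — nonsynonymous.
Codon 3: CAA Gln / TGT Cys — nonsynonymous.
Codon 4: AAC Asn / ACC Thr — nonsynonymous.
Codon 5: CAT His / GCG Ala — nonsynonymous.
Codon 6: GTG Val / TTA Leu — nonsynonymous.
Codon 7: GCA Ala / GCG Ala — synonymous.
Codon 8: ATC Ile / ATA Ile — synonymous.
Codon 9: CCG Pro / GTC Val — nonsynonymous.
Nonsynonymous differences: 6.

6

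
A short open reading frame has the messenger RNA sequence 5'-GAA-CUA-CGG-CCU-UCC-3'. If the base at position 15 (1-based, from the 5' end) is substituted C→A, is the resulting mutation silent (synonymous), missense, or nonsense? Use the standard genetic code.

Position 15 falls in codon 5: UCC → Ser.
After the substitution the codon is UCA → Ser.
Both encode Ser, so the change is synonymous.

silent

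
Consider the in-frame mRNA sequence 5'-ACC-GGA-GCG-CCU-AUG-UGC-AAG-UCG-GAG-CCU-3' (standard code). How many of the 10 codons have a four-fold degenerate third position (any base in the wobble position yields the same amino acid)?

Codon 1 ACC (Thr): third position 4-fold.
Codon 2 GGA (Gly): third position 4-fold.
Codon 3 GCG (Ala): third position 4-fold.
Codon 4 CCU (Pro): third position 4-fold.
Codon 5 AUG (Met): third position 1-fold.
Codon 6 UGC (Cys): third position 2-fold.
Codon 7 AAG (Lys): third position 2-fold.
Codon 8 UCG (Ser): third position 4-fold.
Codon 9 GAG (Glu): third position 2-fold.
Codon 10 CCU (Pro): third position 4-fold.
Four-fold degenerate third positions: 6.

6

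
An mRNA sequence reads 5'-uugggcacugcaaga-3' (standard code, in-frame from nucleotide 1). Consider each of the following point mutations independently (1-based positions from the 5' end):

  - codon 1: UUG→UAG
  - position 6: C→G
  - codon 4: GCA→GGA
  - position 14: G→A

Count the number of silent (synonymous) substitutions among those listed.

1

Codon 1: UUG (Leu) → UAG (Stop) — nonsense.
Codon 2: GGC (Gly) → GGG (Gly) — synonymous.
Codon 4: GCA (Ala) → GGA (Gly) — missense.
Codon 5: AGA (Arg) → AAA (Lys) — missense.
Synonymous: 1 of 4.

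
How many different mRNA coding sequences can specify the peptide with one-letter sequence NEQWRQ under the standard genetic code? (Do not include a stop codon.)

Asn: 2 codons.
Glu: 2 codons.
Gln: 2 codons.
Trp: 1 codon.
Arg: 6 codons.
Gln: 2 codons.
2 × 2 × 2 × 1 × 6 × 2 = 96.

96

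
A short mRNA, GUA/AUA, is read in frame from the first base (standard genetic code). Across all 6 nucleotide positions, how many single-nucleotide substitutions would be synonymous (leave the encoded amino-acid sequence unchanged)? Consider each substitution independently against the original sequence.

Codon 1 (GUA, Val): 3 synonymous substitutions.
Codon 2 (AUA, Ile): 2 synonymous substitutions.
Total: 3 + 2 = 5.

5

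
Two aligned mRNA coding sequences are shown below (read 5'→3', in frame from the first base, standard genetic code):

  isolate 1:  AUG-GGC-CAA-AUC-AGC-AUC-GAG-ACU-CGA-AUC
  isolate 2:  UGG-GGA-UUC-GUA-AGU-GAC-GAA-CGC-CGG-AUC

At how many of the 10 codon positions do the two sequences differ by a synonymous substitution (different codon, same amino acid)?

4

Codon 1: AUG Met / UGG Trp — nonsynonymous.
Codon 2: GGC Gly / GGA Gly — synonymous.
Codon 3: CAA Gln / UUC Phe — nonsynonymous.
Codon 4: AUC Ile / GUA Val — nonsynonymous.
Codon 5: AGC Ser / AGU Ser — synonymous.
Codon 6: AUC Ile / GAC Asp — nonsynonymous.
Codon 7: GAG Glu / GAA Glu — synonymous.
Codon 8: ACU Thr / CGC Arg — nonsynonymous.
Codon 9: CGA Arg / CGG Arg — synonymous.
Codon 10: AUC Ile / AUC Ile — identical.
Synonymous differences: 4.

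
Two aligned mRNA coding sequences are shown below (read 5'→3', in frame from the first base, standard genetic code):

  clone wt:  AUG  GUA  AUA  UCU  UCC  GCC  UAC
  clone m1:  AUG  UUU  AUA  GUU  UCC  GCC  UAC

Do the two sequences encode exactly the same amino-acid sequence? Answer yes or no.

Codon 1: AUG Met / AUG Met — identical.
Codon 2: GUA Val / UUU Phe — nonsynonymous.
Codon 3: AUA Ile / AUA Ile — identical.
Codon 4: UCU Ser / GUU Val — nonsynonymous.
Codon 5: UCC Ser / UCC Ser — identical.
Codon 6: GCC Ala / GCC Ala — identical.
Codon 7: UAC Tyr / UAC Tyr — identical.
Nonsynonymous differences: 2 → different protein.

no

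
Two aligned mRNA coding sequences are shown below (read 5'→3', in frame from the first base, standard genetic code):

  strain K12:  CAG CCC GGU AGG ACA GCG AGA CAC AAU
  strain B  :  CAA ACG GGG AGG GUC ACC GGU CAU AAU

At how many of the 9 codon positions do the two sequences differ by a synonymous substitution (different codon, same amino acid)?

3

Codon 1: CAG Gln / CAA Gln — synonymous.
Codon 2: CCC Pro / ACG Thr — nonsynonymous.
Codon 3: GGU Gly / GGG Gly — synonymous.
Codon 4: AGG Arg / AGG Arg — identical.
Codon 5: ACA Thr / GUC Val — nonsynonymous.
Codon 6: GCG Ala / ACC Thr — nonsynonymous.
Codon 7: AGA Arg / GGU Gly — nonsynonymous.
Codon 8: CAC His / CAU His — synonymous.
Codon 9: AAU Asn / AAU Asn — identical.
Synonymous differences: 3.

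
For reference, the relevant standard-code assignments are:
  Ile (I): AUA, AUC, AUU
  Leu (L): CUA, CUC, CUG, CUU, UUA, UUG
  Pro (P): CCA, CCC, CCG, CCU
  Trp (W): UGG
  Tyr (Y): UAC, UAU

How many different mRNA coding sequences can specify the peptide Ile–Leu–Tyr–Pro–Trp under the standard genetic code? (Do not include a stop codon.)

Ile: 3 codons.
Leu: 6 codons.
Tyr: 2 codons.
Pro: 4 codons.
Trp: 1 codon.
3 × 6 × 2 × 4 × 1 = 144.

144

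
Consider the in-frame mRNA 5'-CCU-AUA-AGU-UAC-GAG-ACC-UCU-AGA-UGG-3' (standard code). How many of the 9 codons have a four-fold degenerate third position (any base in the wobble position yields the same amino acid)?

3

Codon 1 CCU (Pro): third position 4-fold.
Codon 2 AUA (Ile): third position 3-fold.
Codon 3 AGU (Ser): third position 2-fold.
Codon 4 UAC (Tyr): third position 2-fold.
Codon 5 GAG (Glu): third position 2-fold.
Codon 6 ACC (Thr): third position 4-fold.
Codon 7 UCU (Ser): third position 4-fold.
Codon 8 AGA (Arg): third position 2-fold.
Codon 9 UGG (Trp): third position 1-fold.
Four-fold degenerate third positions: 3.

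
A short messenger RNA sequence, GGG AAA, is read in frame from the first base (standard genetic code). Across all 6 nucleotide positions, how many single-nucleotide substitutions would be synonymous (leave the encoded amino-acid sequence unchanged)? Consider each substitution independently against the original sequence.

4

Codon 1 (GGG, Gly): 3 synonymous substitutions.
Codon 2 (AAA, Lys): 1 synonymous substitution.
Total: 3 + 1 = 4.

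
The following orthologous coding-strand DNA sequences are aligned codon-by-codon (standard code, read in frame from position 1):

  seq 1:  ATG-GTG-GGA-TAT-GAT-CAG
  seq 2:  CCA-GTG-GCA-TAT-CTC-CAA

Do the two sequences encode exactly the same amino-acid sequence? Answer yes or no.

no

Codon 1: ATG Met / CCA Pro — nonsynonymous.
Codon 2: GTG Val / GTG Val — identical.
Codon 3: GGA Gly / GCA Ala — nonsynonymous.
Codon 4: TAT Tyr / TAT Tyr — identical.
Codon 5: GAT Asp / CTC Leu — nonsynonymous.
Codon 6: CAG Gln / CAA Gln — synonymous.
Nonsynonymous differences: 3 → different protein.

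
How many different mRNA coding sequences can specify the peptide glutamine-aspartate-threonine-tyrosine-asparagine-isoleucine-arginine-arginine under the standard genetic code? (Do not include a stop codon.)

Gln: 2 codons.
Asp: 2 codons.
Thr: 4 codons.
Tyr: 2 codons.
Asn: 2 codons.
Ile: 3 codons.
Arg: 6 codons.
Arg: 6 codons.
2 × 2 × 4 × 2 × 2 × 3 × 6 × 6 = 6912.

6912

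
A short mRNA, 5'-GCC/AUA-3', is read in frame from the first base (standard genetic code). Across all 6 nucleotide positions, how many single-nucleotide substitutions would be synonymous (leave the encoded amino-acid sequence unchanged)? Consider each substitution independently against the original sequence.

Codon 1 (GCC, Ala): 3 synonymous substitutions.
Codon 2 (AUA, Ile): 2 synonymous substitutions.
Total: 3 + 2 = 5.

5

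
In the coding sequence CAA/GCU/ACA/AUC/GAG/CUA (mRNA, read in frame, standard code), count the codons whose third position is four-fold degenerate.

Codon 1 CAA (Gln): third position 2-fold.
Codon 2 GCU (Ala): third position 4-fold.
Codon 3 ACA (Thr): third position 4-fold.
Codon 4 AUC (Ile): third position 3-fold.
Codon 5 GAG (Glu): third position 2-fold.
Codon 6 CUA (Leu): third position 4-fold.
Four-fold degenerate third positions: 3.

3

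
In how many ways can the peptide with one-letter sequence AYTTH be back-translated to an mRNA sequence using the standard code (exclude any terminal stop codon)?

Ala: 4 codons.
Tyr: 2 codons.
Thr: 4 codons.
Thr: 4 codons.
His: 2 codons.
4 × 2 × 4 × 4 × 2 = 256.

256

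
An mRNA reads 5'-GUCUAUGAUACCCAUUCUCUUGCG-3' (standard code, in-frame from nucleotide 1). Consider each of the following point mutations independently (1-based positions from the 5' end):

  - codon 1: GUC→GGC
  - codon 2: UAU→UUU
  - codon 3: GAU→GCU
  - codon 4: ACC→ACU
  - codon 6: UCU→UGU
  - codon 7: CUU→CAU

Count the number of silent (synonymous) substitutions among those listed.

1

Codon 1: GUC (Val) → GGC (Gly) — missense.
Codon 2: UAU (Tyr) → UUU (Phe) — missense.
Codon 3: GAU (Asp) → GCU (Ala) — missense.
Codon 4: ACC (Thr) → ACU (Thr) — synonymous.
Codon 6: UCU (Ser) → UGU (Cys) — missense.
Codon 7: CUU (Leu) → CAU (His) — missense.
Synonymous: 1 of 6.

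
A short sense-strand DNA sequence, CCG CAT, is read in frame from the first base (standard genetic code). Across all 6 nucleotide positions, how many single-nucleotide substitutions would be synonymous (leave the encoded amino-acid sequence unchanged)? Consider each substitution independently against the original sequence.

4

Codon 1 (CCG, Pro): 3 synonymous substitutions.
Codon 2 (CAT, His): 1 synonymous substitution.
Total: 3 + 1 = 4.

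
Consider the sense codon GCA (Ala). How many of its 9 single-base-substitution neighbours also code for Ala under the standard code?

Position 1: none → 0 synonymous.
Position 2: none → 0 synonymous.
Position 3: GCU, GCC, GCG → 3 synonymous.
Total: 0 + 0 + 3 = 3.

3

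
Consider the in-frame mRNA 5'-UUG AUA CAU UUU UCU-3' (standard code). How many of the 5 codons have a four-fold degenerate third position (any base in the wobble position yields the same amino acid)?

Codon 1 UUG (Leu): third position 2-fold.
Codon 2 AUA (Ile): third position 3-fold.
Codon 3 CAU (His): third position 2-fold.
Codon 4 UUU (Phe): third position 2-fold.
Codon 5 UCU (Ser): third position 4-fold.
Four-fold degenerate third positions: 1.

1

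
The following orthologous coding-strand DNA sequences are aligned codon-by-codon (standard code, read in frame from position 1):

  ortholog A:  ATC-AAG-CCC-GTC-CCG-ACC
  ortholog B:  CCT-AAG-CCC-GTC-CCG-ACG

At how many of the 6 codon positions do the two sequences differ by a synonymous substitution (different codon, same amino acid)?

1

Codon 1: ATC Ile / CCT Pro — nonsynonymous.
Codon 2: AAG Lys / AAG Lys — identical.
Codon 3: CCC Pro / CCC Pro — identical.
Codon 4: GTC Val / GTC Val — identical.
Codon 5: CCG Pro / CCG Pro — identical.
Codon 6: ACC Thr / ACG Thr — synonymous.
Synonymous differences: 1.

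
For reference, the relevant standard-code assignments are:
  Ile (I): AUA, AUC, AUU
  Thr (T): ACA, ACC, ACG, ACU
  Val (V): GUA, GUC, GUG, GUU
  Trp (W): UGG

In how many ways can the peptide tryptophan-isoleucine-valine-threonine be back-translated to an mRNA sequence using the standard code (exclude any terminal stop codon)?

48

Trp: 1 codon.
Ile: 3 codons.
Val: 4 codons.
Thr: 4 codons.
1 × 3 × 4 × 4 = 48.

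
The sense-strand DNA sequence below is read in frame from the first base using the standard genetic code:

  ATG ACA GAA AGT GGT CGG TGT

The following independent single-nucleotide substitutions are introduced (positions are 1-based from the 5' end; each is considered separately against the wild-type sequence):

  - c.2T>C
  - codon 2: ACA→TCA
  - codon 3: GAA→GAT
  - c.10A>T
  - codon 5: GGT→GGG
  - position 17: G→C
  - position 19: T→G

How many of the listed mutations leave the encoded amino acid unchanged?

Codon 1: ATG (Met) → ACG (Thr) — missense.
Codon 2: ACA (Thr) → TCA (Ser) — missense.
Codon 3: GAA (Glu) → GAT (Asp) — missense.
Codon 4: AGT (Ser) → TGT (Cys) — missense.
Codon 5: GGT (Gly) → GGG (Gly) — synonymous.
Codon 6: CGG (Arg) → CCG (Pro) — missense.
Codon 7: TGT (Cys) → GGT (Gly) — missense.
Synonymous: 1 of 7.

1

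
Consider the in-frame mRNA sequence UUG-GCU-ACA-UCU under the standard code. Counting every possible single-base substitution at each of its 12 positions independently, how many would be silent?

Codon 1 (UUG, Leu): 2 synonymous substitutions.
Codon 2 (GCU, Ala): 3 synonymous substitutions.
Codon 3 (ACA, Thr): 3 synonymous substitutions.
Codon 4 (UCU, Ser): 3 synonymous substitutions.
Total: 2 + 3 + 3 + 3 = 11.

11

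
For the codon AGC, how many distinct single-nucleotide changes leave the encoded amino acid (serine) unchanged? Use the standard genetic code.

Position 1: none → 0 synonymous.
Position 2: none → 0 synonymous.
Position 3: AGT → 1 synonymous.
Total: 0 + 0 + 1 = 1.

1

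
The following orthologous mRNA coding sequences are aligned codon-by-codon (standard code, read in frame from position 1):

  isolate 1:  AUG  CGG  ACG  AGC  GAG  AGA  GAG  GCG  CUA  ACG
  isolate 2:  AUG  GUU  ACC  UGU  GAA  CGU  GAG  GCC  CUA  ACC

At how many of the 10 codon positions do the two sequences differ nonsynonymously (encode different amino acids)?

2

Codon 1: AUG Met / AUG Met — identical.
Codon 2: CGG Arg / GUU Val — nonsynonymous.
Codon 3: ACG Thr / ACC Thr — synonymous.
Codon 4: AGC Ser / UGU Cys — nonsynonymous.
Codon 5: GAG Glu / GAA Glu — synonymous.
Codon 6: AGA Arg / CGU Arg — synonymous.
Codon 7: GAG Glu / GAG Glu — identical.
Codon 8: GCG Ala / GCC Ala — synonymous.
Codon 9: CUA Leu / CUA Leu — identical.
Codon 10: ACG Thr / ACC Thr — synonymous.
Nonsynonymous differences: 2.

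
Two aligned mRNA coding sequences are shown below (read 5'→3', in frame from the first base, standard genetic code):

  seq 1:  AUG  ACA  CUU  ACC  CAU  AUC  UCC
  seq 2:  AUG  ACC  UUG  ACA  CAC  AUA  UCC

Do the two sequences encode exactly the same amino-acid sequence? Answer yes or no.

yes

Codon 1: AUG Met / AUG Met — identical.
Codon 2: ACA Thr / ACC Thr — synonymous.
Codon 3: CUU Leu / UUG Leu — synonymous.
Codon 4: ACC Thr / ACA Thr — synonymous.
Codon 5: CAU His / CAC His — synonymous.
Codon 6: AUC Ile / AUA Ile — synonymous.
Codon 7: UCC Ser / UCC Ser — identical.
Nonsynonymous differences: 0 → same protein.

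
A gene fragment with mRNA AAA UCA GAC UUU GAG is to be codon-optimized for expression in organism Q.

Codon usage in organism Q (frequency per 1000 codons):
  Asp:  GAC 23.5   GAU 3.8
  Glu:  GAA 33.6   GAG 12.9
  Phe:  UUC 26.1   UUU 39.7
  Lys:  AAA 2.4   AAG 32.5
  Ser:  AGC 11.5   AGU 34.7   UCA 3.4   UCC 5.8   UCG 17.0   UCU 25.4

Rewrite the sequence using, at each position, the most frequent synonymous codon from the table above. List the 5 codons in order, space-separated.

Codon 1 (Lys): best is AAG at 32.5.
Codon 2 (Ser): best is AGU at 34.7.
Codon 3 (Asp): best is GAC at 23.5.
Codon 4 (Phe): best is UUU at 39.7.
Codon 5 (Glu): best is GAA at 33.6.

AAG AGU GAC UUU GAA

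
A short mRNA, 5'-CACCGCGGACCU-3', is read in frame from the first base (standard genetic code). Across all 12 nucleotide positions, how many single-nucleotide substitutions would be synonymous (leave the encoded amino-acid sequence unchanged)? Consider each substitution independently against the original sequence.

10

Codon 1 (CAC, His): 1 synonymous substitution.
Codon 2 (CGC, Arg): 3 synonymous substitutions.
Codon 3 (GGA, Gly): 3 synonymous substitutions.
Codon 4 (CCU, Pro): 3 synonymous substitutions.
Total: 1 + 3 + 3 + 3 = 10.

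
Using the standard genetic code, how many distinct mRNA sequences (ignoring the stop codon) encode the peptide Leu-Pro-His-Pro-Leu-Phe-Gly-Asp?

18432

Leu: 6 codons.
Pro: 4 codons.
His: 2 codons.
Pro: 4 codons.
Leu: 6 codons.
Phe: 2 codons.
Gly: 4 codons.
Asp: 2 codons.
6 × 4 × 2 × 4 × 6 × 2 × 4 × 2 = 18432.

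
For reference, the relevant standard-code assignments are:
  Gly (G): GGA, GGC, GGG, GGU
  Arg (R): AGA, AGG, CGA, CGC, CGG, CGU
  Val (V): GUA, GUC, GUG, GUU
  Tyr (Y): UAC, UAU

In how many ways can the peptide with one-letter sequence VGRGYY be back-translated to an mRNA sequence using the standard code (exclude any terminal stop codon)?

Val: 4 codons.
Gly: 4 codons.
Arg: 6 codons.
Gly: 4 codons.
Tyr: 2 codons.
Tyr: 2 codons.
4 × 4 × 6 × 4 × 2 × 2 = 1536.

1536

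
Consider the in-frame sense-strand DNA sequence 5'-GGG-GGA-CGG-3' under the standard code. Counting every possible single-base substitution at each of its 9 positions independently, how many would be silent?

10

Codon 1 (GGG, Gly): 3 synonymous substitutions.
Codon 2 (GGA, Gly): 3 synonymous substitutions.
Codon 3 (CGG, Arg): 4 synonymous substitutions.
Total: 3 + 3 + 4 = 10.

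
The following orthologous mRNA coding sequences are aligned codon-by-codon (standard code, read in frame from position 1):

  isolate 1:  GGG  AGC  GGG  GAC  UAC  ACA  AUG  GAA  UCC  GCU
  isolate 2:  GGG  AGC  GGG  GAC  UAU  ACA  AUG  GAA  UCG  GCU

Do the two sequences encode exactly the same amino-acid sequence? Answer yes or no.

Codon 1: GGG Gly / GGG Gly — identical.
Codon 2: AGC Ser / AGC Ser — identical.
Codon 3: GGG Gly / GGG Gly — identical.
Codon 4: GAC Asp / GAC Asp — identical.
Codon 5: UAC Tyr / UAU Tyr — synonymous.
Codon 6: ACA Thr / ACA Thr — identical.
Codon 7: AUG Met / AUG Met — identical.
Codon 8: GAA Glu / GAA Glu — identical.
Codon 9: UCC Ser / UCG Ser — synonymous.
Codon 10: GCU Ala / GCU Ala — identical.
Nonsynonymous differences: 0 → same protein.

yes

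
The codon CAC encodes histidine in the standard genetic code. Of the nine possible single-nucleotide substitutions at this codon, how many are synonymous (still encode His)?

Position 1: none → 0 synonymous.
Position 2: none → 0 synonymous.
Position 3: CAU → 1 synonymous.
Total: 0 + 0 + 1 = 1.

1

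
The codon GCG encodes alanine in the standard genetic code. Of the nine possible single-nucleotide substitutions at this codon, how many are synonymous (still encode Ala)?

3

Position 1: none → 0 synonymous.
Position 2: none → 0 synonymous.
Position 3: GCT, GCC, GCA → 3 synonymous.
Total: 0 + 0 + 3 = 3.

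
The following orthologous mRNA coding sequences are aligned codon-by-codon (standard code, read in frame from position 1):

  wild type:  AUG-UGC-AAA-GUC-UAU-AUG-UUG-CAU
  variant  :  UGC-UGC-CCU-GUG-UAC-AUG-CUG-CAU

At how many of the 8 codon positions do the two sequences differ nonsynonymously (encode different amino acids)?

2

Codon 1: AUG Met / UGC Cys — nonsynonymous.
Codon 2: UGC Cys / UGC Cys — identical.
Codon 3: AAA Lys / CCU Pro — nonsynonymous.
Codon 4: GUC Val / GUG Val — synonymous.
Codon 5: UAU Tyr / UAC Tyr — synonymous.
Codon 6: AUG Met / AUG Met — identical.
Codon 7: UUG Leu / CUG Leu — synonymous.
Codon 8: CAU His / CAU His — identical.
Nonsynonymous differences: 2.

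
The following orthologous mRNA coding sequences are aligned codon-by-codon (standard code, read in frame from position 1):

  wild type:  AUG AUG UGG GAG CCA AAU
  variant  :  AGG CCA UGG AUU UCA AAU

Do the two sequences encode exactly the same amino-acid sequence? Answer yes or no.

no

Codon 1: AUG Met / AGG Arg — nonsynonymous.
Codon 2: AUG Met / CCA Pro — nonsynonymous.
Codon 3: UGG Trp / UGG Trp — identical.
Codon 4: GAG Glu / AUU Ile — nonsynonymous.
Codon 5: CCA Pro / UCA Ser — nonsynonymous.
Codon 6: AAU Asn / AAU Asn — identical.
Nonsynonymous differences: 4 → different protein.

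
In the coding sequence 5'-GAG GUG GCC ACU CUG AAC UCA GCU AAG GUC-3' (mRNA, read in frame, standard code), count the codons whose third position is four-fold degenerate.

Codon 1 GAG (Glu): third position 2-fold.
Codon 2 GUG (Val): third position 4-fold.
Codon 3 GCC (Ala): third position 4-fold.
Codon 4 ACU (Thr): third position 4-fold.
Codon 5 CUG (Leu): third position 4-fold.
Codon 6 AAC (Asn): third position 2-fold.
Codon 7 UCA (Ser): third position 4-fold.
Codon 8 GCU (Ala): third position 4-fold.
Codon 9 AAG (Lys): third position 2-fold.
Codon 10 GUC (Val): third position 4-fold.
Four-fold degenerate third positions: 7.

7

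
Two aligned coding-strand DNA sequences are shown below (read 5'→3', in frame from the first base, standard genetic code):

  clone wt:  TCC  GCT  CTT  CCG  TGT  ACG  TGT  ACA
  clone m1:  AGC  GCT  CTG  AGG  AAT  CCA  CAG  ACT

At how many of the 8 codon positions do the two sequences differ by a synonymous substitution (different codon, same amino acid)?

Codon 1: TCC Ser / AGC Ser — synonymous.
Codon 2: GCT Ala / GCT Ala — identical.
Codon 3: CTT Leu / CTG Leu — synonymous.
Codon 4: CCG Pro / AGG Arg — nonsynonymous.
Codon 5: TGT Cys / AAT Asn — nonsynonymous.
Codon 6: ACG Thr / CCA Pro — nonsynonymous.
Codon 7: TGT Cys / CAG Gln — nonsynonymous.
Codon 8: ACA Thr / ACT Thr — synonymous.
Synonymous differences: 3.

3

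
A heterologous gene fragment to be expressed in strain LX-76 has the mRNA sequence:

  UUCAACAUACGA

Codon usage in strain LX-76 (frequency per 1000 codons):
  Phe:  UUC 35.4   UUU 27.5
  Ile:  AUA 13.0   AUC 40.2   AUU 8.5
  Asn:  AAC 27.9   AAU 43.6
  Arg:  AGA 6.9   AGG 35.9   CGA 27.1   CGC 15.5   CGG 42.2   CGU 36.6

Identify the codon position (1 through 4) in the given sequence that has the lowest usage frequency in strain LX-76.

Codon 1 UUC (Phe): 35.4 per 1000.
Codon 2 AAC (Asn): 27.9 per 1000.
Codon 3 AUA (Ile): 13.0 per 1000.
Codon 4 CGA (Arg): 27.1 per 1000.
Lowest frequency is 13.0 at codon 3.

3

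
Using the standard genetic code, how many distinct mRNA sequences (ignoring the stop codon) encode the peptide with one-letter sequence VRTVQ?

768

Val: 4 codons.
Arg: 6 codons.
Thr: 4 codons.
Val: 4 codons.
Gln: 2 codons.
4 × 6 × 4 × 4 × 2 = 768.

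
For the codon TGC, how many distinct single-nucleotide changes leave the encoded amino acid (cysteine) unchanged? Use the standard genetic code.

1

Position 1: none → 0 synonymous.
Position 2: none → 0 synonymous.
Position 3: TGT → 1 synonymous.
Total: 0 + 0 + 1 = 1.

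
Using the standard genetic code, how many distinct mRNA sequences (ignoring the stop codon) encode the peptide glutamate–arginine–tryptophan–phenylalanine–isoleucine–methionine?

Glu: 2 codons.
Arg: 6 codons.
Trp: 1 codon.
Phe: 2 codons.
Ile: 3 codons.
Met: 1 codon.
2 × 6 × 1 × 2 × 3 × 1 = 72.

72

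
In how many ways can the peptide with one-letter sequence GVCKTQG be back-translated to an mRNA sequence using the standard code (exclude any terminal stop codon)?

2048

Gly: 4 codons.
Val: 4 codons.
Cys: 2 codons.
Lys: 2 codons.
Thr: 4 codons.
Gln: 2 codons.
Gly: 4 codons.
4 × 4 × 2 × 2 × 4 × 2 × 4 = 2048.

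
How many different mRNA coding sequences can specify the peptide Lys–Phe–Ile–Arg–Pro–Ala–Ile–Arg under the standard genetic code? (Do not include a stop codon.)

20736

Lys: 2 codons.
Phe: 2 codons.
Ile: 3 codons.
Arg: 6 codons.
Pro: 4 codons.
Ala: 4 codons.
Ile: 3 codons.
Arg: 6 codons.
2 × 2 × 3 × 6 × 4 × 4 × 3 × 6 = 20736.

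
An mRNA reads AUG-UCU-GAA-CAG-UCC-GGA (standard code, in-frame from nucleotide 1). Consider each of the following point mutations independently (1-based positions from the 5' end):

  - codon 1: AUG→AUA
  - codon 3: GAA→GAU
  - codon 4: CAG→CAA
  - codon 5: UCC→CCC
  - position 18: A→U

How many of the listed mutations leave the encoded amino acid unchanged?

Codon 1: AUG (Met) → AUA (Ile) — missense.
Codon 3: GAA (Glu) → GAU (Asp) — missense.
Codon 4: CAG (Gln) → CAA (Gln) — synonymous.
Codon 5: UCC (Ser) → CCC (Pro) — missense.
Codon 6: GGA (Gly) → GGU (Gly) — synonymous.
Synonymous: 2 of 5.

2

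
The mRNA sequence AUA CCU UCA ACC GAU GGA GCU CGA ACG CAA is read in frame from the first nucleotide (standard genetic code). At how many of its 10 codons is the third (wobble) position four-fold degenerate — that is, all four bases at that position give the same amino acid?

7

Codon 1 AUA (Ile): third position 3-fold.
Codon 2 CCU (Pro): third position 4-fold.
Codon 3 UCA (Ser): third position 4-fold.
Codon 4 ACC (Thr): third position 4-fold.
Codon 5 GAU (Asp): third position 2-fold.
Codon 6 GGA (Gly): third position 4-fold.
Codon 7 GCU (Ala): third position 4-fold.
Codon 8 CGA (Arg): third position 4-fold.
Codon 9 ACG (Thr): third position 4-fold.
Codon 10 CAA (Gln): third position 2-fold.
Four-fold degenerate third positions: 7.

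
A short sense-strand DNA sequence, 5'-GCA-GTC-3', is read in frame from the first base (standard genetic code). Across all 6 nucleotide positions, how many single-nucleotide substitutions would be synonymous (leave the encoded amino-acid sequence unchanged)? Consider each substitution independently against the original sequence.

6

Codon 1 (GCA, Ala): 3 synonymous substitutions.
Codon 2 (GTC, Val): 3 synonymous substitutions.
Total: 3 + 3 = 6.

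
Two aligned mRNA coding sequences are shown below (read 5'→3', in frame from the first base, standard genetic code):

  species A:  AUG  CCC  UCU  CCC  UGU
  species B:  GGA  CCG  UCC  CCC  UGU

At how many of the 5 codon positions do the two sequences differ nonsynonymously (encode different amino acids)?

1

Codon 1: AUG Met / GGA Gly — nonsynonymous.
Codon 2: CCC Pro / CCG Pro — synonymous.
Codon 3: UCU Ser / UCC Ser — synonymous.
Codon 4: CCC Pro / CCC Pro — identical.
Codon 5: UGU Cys / UGU Cys — identical.
Nonsynonymous differences: 1.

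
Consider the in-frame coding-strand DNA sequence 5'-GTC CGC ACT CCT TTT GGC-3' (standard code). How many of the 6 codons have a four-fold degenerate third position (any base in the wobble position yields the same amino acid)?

5

Codon 1 GTC (Val): third position 4-fold.
Codon 2 CGC (Arg): third position 4-fold.
Codon 3 ACT (Thr): third position 4-fold.
Codon 4 CCT (Pro): third position 4-fold.
Codon 5 TTT (Phe): third position 2-fold.
Codon 6 GGC (Gly): third position 4-fold.
Four-fold degenerate third positions: 5.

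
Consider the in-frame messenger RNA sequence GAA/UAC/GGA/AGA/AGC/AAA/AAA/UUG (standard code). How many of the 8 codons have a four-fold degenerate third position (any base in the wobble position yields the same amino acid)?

Codon 1 GAA (Glu): third position 2-fold.
Codon 2 UAC (Tyr): third position 2-fold.
Codon 3 GGA (Gly): third position 4-fold.
Codon 4 AGA (Arg): third position 2-fold.
Codon 5 AGC (Ser): third position 2-fold.
Codon 6 AAA (Lys): third position 2-fold.
Codon 7 AAA (Lys): third position 2-fold.
Codon 8 UUG (Leu): third position 2-fold.
Four-fold degenerate third positions: 1.

1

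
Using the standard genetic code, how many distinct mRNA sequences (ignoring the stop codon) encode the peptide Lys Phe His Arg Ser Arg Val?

Lys: 2 codons.
Phe: 2 codons.
His: 2 codons.
Arg: 6 codons.
Ser: 6 codons.
Arg: 6 codons.
Val: 4 codons.
2 × 2 × 2 × 6 × 6 × 6 × 4 = 6912.

6912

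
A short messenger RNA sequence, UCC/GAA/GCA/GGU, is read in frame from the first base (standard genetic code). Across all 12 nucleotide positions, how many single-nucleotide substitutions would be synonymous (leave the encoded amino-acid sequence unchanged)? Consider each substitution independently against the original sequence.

10

Codon 1 (UCC, Ser): 3 synonymous substitutions.
Codon 2 (GAA, Glu): 1 synonymous substitution.
Codon 3 (GCA, Ala): 3 synonymous substitutions.
Codon 4 (GGU, Gly): 3 synonymous substitutions.
Total: 3 + 1 + 3 + 3 = 10.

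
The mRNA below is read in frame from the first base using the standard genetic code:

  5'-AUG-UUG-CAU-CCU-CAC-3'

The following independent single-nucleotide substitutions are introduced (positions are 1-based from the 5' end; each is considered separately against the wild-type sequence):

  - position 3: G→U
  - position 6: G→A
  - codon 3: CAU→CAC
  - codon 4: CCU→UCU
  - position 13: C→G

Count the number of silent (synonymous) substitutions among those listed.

Codon 1: AUG (Met) → AUU (Ile) — missense.
Codon 2: UUG (Leu) → UUA (Leu) — synonymous.
Codon 3: CAU (His) → CAC (His) — synonymous.
Codon 4: CCU (Pro) → UCU (Ser) — missense.
Codon 5: CAC (His) → GAC (Asp) — missense.
Synonymous: 2 of 5.

2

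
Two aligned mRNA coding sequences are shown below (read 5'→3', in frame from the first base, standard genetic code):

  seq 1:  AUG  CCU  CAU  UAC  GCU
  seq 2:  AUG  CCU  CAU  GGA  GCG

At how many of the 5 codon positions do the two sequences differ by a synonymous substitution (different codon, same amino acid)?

Codon 1: AUG Met / AUG Met — identical.
Codon 2: CCU Pro / CCU Pro — identical.
Codon 3: CAU His / CAU His — identical.
Codon 4: UAC Tyr / GGA Gly — nonsynonymous.
Codon 5: GCU Ala / GCG Ala — synonymous.
Synonymous differences: 1.

1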